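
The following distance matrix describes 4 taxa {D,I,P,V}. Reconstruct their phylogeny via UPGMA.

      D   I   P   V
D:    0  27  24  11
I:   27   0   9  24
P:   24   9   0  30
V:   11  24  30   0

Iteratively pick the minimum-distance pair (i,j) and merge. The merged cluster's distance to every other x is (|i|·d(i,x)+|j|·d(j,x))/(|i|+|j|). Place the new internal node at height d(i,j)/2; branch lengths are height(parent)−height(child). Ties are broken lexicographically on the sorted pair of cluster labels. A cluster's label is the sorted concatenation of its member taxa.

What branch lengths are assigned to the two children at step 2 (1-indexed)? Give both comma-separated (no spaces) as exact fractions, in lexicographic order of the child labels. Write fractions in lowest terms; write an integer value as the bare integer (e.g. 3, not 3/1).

11/2,11/2

1. join I+P (d=9) ⇒ IP; edges |I|=9/2, |P|=9/2
  updated: d(D,IP)=51/2, d(IP,V)=27
2. join D+V (d=11) ⇒ DV; edges |D|=11/2, |V|=11/2
  updated: d(DV,IP)=105/4
3. join DV+IP (d=105/4) ⇒ DIPV; edges |DV|=61/8, |IP|=69/8
final tree: ((D:11/2,V:11/2):61/8,(I:9/2,P:9/2):69/8)
total length: 145/4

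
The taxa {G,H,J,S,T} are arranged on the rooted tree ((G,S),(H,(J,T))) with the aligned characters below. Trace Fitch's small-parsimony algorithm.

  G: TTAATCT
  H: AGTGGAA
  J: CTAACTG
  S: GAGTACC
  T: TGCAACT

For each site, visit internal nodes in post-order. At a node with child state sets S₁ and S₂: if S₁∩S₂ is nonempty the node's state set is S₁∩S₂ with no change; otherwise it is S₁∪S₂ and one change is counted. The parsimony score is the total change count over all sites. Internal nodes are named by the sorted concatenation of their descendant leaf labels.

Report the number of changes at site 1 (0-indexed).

3

GS@0: {T} ∪ {G} = {G,T} (union, +1)
JT@0: {C} ∪ {T} = {C,T} (union, +1)
HJT@0: {A} ∪ {C,T} = {A,C,T} (union, +1)
GHJST@0: {G,T} ∩ {A,C,T} = {T} (intersection, +0)
GS@1: {T} ∪ {A} = {A,T} (union, +1)
JT@1: {T} ∪ {G} = {G,T} (union, +1)
HJT@1: {G} ∩ {G,T} = {G} (intersection, +0)
GHJST@1: {A,T} ∪ {G} = {A,G,T} (union, +1)
GS@2: {A} ∪ {G} = {A,G} (union, +1)
JT@2: {A} ∪ {C} = {A,C} (union, +1)
HJT@2: {T} ∪ {A,C} = {A,C,T} (union, +1)
GHJST@2: {A,G} ∩ {A,C,T} = {A} (intersection, +0)
GS@3: {A} ∪ {T} = {A,T} (union, +1)
JT@3: {A} ∩ {A} = {A} (intersection, +0)
HJT@3: {G} ∪ {A} = {A,G} (union, +1)
GHJST@3: {A,T} ∩ {A,G} = {A} (intersection, +0)
GS@4: {T} ∪ {A} = {A,T} (union, +1)
JT@4: {C} ∪ {A} = {A,C} (union, +1)
HJT@4: {G} ∪ {A,C} = {A,C,G} (union, +1)
GHJST@4: {A,T} ∩ {A,C,G} = {A} (intersection, +0)
GS@5: {C} ∩ {C} = {C} (intersection, +0)
JT@5: {T} ∪ {C} = {C,T} (union, +1)
HJT@5: {A} ∪ {C,T} = {A,C,T} (union, +1)
GHJST@5: {C} ∩ {A,C,T} = {C} (intersection, +0)
GS@6: {T} ∪ {C} = {C,T} (union, +1)
JT@6: {G} ∪ {T} = {G,T} (union, +1)
HJT@6: {A} ∪ {G,T} = {A,G,T} (union, +1)
GHJST@6: {C,T} ∩ {A,G,T} = {T} (intersection, +0)
per-site changes: [3, 3, 3, 2, 3, 2, 3]; total = 19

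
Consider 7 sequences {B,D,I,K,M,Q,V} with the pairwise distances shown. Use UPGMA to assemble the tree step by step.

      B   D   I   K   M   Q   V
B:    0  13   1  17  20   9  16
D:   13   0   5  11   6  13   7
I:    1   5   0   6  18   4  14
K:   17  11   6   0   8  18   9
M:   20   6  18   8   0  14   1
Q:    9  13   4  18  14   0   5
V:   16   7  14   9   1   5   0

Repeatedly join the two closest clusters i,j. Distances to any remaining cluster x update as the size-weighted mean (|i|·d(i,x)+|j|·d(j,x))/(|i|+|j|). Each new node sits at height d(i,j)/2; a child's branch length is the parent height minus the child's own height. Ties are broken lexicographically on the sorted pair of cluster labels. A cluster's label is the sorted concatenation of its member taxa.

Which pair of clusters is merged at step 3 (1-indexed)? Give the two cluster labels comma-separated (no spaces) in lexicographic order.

1. join B+I (d=1) ⇒ BI; edges |B|=1/2, |I|=1/2
  updated: d(BI,D)=9, d(BI,K)=23/2, d(BI,M)=19, d(BI,Q)=13/2, d(BI,V)=15
2. join M+V (d=1) ⇒ MV; edges |M|=1/2, |V|=1/2
  updated: d(BI,MV)=17, d(D,MV)=13/2, d(K,MV)=17/2, d(MV,Q)=19/2
3. join BI+Q (d=13/2) ⇒ BIQ; edges |BI|=11/4, |Q|=13/4
  updated: d(BIQ,D)=31/3, d(BIQ,K)=41/3, d(BIQ,MV)=29/2
4. join D+MV (d=13/2) ⇒ DMV; edges |D|=13/4, |MV|=11/4
  updated: d(BIQ,DMV)=118/9, d(DMV,K)=28/3
5. join DMV+K (d=28/3) ⇒ DKMV; edges |DMV|=17/12, |K|=14/3
  updated: d(BIQ,DKMV)=53/4
6. join BIQ+DKMV (d=53/4) ⇒ BDIKMQV; edges |BIQ|=27/8, |DKMV|=47/24
final tree: (((B:1/2,I:1/2):11/4,Q:13/4):27/8,((D:13/4,(M:1/2,V:1/2):11/4):17/12,K:14/3):47/24)
total length: 305/12

BI,Q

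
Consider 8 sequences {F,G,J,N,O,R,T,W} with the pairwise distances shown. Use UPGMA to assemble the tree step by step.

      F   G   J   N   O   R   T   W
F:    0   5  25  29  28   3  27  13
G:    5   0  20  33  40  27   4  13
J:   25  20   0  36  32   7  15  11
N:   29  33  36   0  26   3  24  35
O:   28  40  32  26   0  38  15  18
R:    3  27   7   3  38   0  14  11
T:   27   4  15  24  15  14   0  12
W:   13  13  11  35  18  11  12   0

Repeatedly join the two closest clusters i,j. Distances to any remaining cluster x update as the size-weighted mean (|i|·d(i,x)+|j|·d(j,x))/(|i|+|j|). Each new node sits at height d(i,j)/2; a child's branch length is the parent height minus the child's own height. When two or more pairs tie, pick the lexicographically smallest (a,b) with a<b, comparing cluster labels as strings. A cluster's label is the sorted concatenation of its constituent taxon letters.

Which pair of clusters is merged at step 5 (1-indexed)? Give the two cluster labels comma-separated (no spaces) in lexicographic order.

1. join F+R (d=3) ⇒ FR; edges |F|=3/2, |R|=3/2
  updated: d(FR,G)=16, d(FR,J)=16, d(FR,N)=16, d(FR,O)=33, d(FR,T)=41/2, d(FR,W)=12
2. join G+T (d=4) ⇒ GT; edges |G|=2, |T|=2
  updated: d(FR,GT)=73/4, d(GT,J)=35/2, d(GT,N)=57/2, d(GT,O)=55/2, d(GT,W)=25/2
3. join J+W (d=11) ⇒ JW; edges |J|=11/2, |W|=11/2
  updated: d(FR,JW)=14, d(GT,JW)=15, d(JW,N)=71/2, d(JW,O)=25
4. join FR+JW (d=14) ⇒ FJRW; edges |FR|=11/2, |JW|=3/2
  updated: d(FJRW,GT)=133/8, d(FJRW,N)=103/4, d(FJRW,O)=29
5. join FJRW+GT (d=133/8) ⇒ FGJRTW; edges |FJRW|=21/16, |GT|=101/16
  updated: d(FGJRTW,N)=80/3, d(FGJRTW,O)=57/2
6. join N+O (d=26) ⇒ NO; edges |N|=13, |O|=13
  updated: d(FGJRTW,NO)=331/12
7. join FGJRTW+NO (d=331/12) ⇒ FGJNORTW; edges |FGJRTW|=263/48, |NO|=19/24
final tree: ((((F:3/2,R:3/2):11/2,(J:11/2,W:11/2):3/2):21/16,(G:2,T:2):101/16):263/48,(N:13,O:13):19/24)
total length: 3115/48

FJRW,GT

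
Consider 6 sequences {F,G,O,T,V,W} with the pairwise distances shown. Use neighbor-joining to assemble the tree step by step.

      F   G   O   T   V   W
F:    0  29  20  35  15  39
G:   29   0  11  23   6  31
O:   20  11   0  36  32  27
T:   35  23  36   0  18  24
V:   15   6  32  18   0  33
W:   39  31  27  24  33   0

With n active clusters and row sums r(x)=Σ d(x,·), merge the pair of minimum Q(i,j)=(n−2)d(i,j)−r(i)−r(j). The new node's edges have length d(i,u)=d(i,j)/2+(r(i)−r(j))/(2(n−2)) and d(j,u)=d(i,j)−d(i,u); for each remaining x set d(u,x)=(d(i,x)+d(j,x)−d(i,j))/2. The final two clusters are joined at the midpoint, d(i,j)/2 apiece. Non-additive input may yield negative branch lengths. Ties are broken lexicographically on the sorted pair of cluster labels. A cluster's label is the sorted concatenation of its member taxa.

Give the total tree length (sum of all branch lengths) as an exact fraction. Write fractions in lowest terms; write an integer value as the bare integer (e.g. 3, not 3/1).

529/8

step 1: merge (T,W) at d=24, Q=-194; branch lengths T→39/4, W→57/4; new cluster TW
  updated: d(F,TW)=25, d(G,TW)=15, d(O,TW)=39/2, d(TW,V)=27/2
step 2: merge (F,O) at d=20, Q=-223/2; branch lengths F→133/12, O→107/12; new cluster FO
  updated: d(FO,G)=10, d(FO,TW)=49/4, d(FO,V)=27/2
step 3: merge (FO,TW) at d=49/4, Q=-52; branch lengths FO→39/8, TW→59/8; new cluster FOTW
  updated: d(FOTW,G)=51/8, d(FOTW,V)=59/8
step 4: merge (FOTW,G) at d=51/8, Q=-79/4; branch lengths FOTW→31/8, G→5/2; new cluster FGOTW
  updated: d(FGOTW,V)=7/2
step 5: merge (FGOTW,V) at d=7/2; branch lengths FGOTW→7/4, V→7/4; new cluster FGOTVW
final tree: ((((F:133/12,O:107/12):39/8,(T:39/4,W:57/4):59/8):31/8,G:5/2):7/4,V:7/4)
total length: 529/8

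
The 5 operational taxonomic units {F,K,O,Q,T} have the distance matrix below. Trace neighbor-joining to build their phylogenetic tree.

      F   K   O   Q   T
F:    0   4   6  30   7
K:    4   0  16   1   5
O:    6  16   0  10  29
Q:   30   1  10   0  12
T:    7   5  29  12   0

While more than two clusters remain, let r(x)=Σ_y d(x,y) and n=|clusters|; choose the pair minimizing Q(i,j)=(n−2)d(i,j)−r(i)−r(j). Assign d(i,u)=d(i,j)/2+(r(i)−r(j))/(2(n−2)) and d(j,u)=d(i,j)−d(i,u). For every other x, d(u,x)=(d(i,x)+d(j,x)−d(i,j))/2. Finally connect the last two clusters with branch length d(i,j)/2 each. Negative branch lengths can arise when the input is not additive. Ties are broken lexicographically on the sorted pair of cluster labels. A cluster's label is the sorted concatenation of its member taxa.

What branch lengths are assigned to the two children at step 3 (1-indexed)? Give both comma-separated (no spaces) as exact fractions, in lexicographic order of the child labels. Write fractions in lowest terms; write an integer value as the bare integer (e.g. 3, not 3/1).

1. join F+O (d=6, Q=-90) ⇒ FO; edges |F|=2/3, |O|=16/3
  updated: d(FO,K)=7, d(FO,Q)=17, d(FO,T)=15
2. join FO+T (d=15, Q=-41) ⇒ FOT; edges |FO|=37/4, |T|=23/4
  updated: d(FOT,K)=-3/2, d(FOT,Q)=7
3. join FOT+K (d=-3/2, Q=-13/2) ⇒ FKOT; edges |FOT|=9/4, |K|=-15/4
  updated: d(FKOT,Q)=19/4
4. join FKOT+Q (d=19/4) ⇒ FKOQT; edges |FKOT|=19/8, |Q|=19/8
final tree: ((((F:2/3,O:16/3):37/4,T:23/4):9/4,K:-15/4):19/8,Q:19/8)
total length: 97/4

9/4,-15/4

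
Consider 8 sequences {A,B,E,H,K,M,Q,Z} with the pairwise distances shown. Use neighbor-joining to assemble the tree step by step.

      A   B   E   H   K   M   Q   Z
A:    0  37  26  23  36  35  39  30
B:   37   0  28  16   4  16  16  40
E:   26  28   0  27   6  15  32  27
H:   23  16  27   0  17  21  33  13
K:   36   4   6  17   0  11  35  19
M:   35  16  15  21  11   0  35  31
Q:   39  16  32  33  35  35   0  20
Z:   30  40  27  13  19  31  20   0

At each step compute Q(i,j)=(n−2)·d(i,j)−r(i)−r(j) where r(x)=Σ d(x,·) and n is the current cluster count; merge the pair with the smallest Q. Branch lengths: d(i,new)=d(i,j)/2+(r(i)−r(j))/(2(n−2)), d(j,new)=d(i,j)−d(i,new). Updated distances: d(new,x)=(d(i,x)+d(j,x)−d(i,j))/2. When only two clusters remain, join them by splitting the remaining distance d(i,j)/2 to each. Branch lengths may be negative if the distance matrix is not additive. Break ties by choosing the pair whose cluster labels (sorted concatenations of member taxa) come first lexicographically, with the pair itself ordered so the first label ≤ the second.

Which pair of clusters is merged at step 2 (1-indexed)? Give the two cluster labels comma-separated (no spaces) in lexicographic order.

iteration 1: select B,Q (d=16, Q=-271); attach at lengths (43/12, 149/12); label the merged cluster BQ
  updated: d(A,BQ)=30, d(BQ,E)=22, d(BQ,H)=33/2, d(BQ,K)=23/2, d(BQ,M)=35/2, d(BQ,Z)=22
iteration 2: select H,Z (d=13, Q=-389/2); attach at lengths (81/20, 179/20); label the merged cluster HZ
  updated: d(A,HZ)=20, d(BQ,HZ)=51/4, d(E,HZ)=41/2, d(HZ,K)=23/2, d(HZ,M)=39/2
iteration 3: select A,HZ (d=20, Q=-605/4); attach at lengths (571/32, 69/32); label the merged cluster AHZ
  updated: d(AHZ,BQ)=91/8, d(AHZ,E)=53/4, d(AHZ,K)=55/4, d(AHZ,M)=69/4
iteration 4: select AHZ,BQ (d=91/8, Q=-671/8); attach at lengths (73/16, 109/16); label the merged cluster ABHQZ
  updated: d(ABHQZ,E)=191/16, d(ABHQZ,K)=111/16, d(ABHQZ,M)=187/16
iteration 5: select ABHQZ,M (d=187/16, Q=-359/8); attach at lengths (65/16, 61/8); label the merged cluster ABHMQZ
  updated: d(ABHMQZ,E)=61/8, d(ABHMQZ,K)=25/8
iteration 6: select ABHMQZ,E (d=61/8, Q=-67/4); attach at lengths (19/8, 21/4); label the merged cluster ABEHMQZ
  updated: d(ABEHMQZ,K)=3/4
iteration 7: select ABEHMQZ,K (d=3/4); attach at lengths (3/8, 3/8); label the merged cluster ABEHKMQZ
final tree: (((((A:571/32,(H:81/20,Z:179/20):69/32):73/16,(B:43/12,Q:149/12):109/16):65/16,M:61/8):19/8,E:21/4):3/8,K:3/8)
total length: 1287/16

H,Z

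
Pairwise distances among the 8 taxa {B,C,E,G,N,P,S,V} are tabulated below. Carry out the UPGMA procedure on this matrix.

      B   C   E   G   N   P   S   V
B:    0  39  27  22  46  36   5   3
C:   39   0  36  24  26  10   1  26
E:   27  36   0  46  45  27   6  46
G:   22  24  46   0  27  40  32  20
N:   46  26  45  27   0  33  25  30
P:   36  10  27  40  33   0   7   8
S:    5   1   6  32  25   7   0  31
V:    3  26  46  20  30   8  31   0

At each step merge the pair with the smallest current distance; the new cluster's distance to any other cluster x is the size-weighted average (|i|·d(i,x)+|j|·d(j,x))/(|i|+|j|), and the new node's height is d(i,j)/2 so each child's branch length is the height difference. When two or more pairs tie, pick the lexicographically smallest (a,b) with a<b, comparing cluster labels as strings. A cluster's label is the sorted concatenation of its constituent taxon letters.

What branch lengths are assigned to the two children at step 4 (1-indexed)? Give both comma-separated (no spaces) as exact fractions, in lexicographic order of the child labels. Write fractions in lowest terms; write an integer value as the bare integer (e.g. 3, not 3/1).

9,21/2

step 1: merge (C,S) at d=1; branch lengths C→1/2, S→1/2; new cluster CS
  updated: d(B,CS)=22, d(CS,E)=21, d(CS,G)=28, d(CS,N)=51/2, d(CS,P)=17/2, d(CS,V)=57/2
step 2: merge (B,V) at d=3; branch lengths B→3/2, V→3/2; new cluster BV
  updated: d(BV,CS)=101/4, d(BV,E)=73/2, d(BV,G)=21, d(BV,N)=38, d(BV,P)=22
step 3: merge (CS,P) at d=17/2; branch lengths CS→15/4, P→17/4; new cluster CPS
  updated: d(BV,CPS)=145/6, d(CPS,E)=23, d(CPS,G)=32, d(CPS,N)=28
step 4: merge (BV,G) at d=21; branch lengths BV→9, G→21/2; new cluster BGV
  updated: d(BGV,CPS)=241/9, d(BGV,E)=119/3, d(BGV,N)=103/3
step 5: merge (CPS,E) at d=23; branch lengths CPS→29/4, E→23/2; new cluster CEPS
  updated: d(BGV,CEPS)=30, d(CEPS,N)=129/4
step 6: merge (BGV,CEPS) at d=30; branch lengths BGV→9/2, CEPS→7/2; new cluster BCEGPSV
  updated: d(BCEGPSV,N)=232/7
step 7: merge (BCEGPSV,N) at d=232/7; branch lengths BCEGPSV→11/7, N→116/7; new cluster BCEGNPSV
final tree: ((((B:3/2,V:3/2):9,G:21/2):9/2,(((C:1/2,S:1/2):15/4,P:17/4):29/4,E:23/2):7/2):11/7,N:116/7)
total length: 2139/28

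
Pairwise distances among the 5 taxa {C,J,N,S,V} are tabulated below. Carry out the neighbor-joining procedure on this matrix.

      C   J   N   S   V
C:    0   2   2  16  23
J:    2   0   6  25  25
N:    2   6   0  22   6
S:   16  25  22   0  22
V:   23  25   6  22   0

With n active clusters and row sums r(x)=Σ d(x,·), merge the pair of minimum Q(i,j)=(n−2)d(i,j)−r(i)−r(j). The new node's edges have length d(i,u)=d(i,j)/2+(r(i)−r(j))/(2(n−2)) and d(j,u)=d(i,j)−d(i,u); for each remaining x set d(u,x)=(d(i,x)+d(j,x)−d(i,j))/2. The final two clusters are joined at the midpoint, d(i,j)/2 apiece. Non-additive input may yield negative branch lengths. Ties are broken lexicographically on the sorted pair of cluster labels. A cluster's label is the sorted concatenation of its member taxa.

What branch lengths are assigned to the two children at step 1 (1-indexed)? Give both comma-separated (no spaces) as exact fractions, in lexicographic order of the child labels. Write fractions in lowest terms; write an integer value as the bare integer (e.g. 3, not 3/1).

-3/2,7/2

iteration 1: select C,J (d=2, Q=-95); attach at lengths (-3/2, 7/2); label the merged cluster CJ
  updated: d(CJ,N)=3, d(CJ,S)=39/2, d(CJ,V)=23
iteration 2: select CJ,N (d=3, Q=-141/2); attach at lengths (41/8, -17/8); label the merged cluster CJN
  updated: d(CJN,S)=77/4, d(CJN,V)=13
iteration 3: select CJN,S (d=77/4, Q=-217/4); attach at lengths (41/8, 113/8); label the merged cluster CJNS
  updated: d(CJNS,V)=63/8
iteration 4: select CJNS,V (d=63/8); attach at lengths (63/16, 63/16); label the merged cluster CJNSV
final tree: ((((C:-3/2,J:7/2):41/8,N:-17/8):41/8,S:113/8):63/16,V:63/16)
total length: 257/8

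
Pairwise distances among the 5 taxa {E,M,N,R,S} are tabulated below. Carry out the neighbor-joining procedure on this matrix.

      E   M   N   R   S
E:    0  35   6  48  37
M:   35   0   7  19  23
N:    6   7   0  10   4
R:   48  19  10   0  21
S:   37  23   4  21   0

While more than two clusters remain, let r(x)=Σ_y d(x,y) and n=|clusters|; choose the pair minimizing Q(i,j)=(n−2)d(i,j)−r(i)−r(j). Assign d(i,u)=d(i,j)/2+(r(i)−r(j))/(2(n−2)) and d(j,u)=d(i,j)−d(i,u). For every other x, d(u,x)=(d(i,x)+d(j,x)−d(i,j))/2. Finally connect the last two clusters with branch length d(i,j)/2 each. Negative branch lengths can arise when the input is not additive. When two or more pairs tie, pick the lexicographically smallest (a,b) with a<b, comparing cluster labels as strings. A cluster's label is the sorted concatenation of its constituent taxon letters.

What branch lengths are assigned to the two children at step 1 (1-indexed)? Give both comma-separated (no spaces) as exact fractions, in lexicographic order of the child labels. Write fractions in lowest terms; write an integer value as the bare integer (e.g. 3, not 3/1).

39/2,-27/2

1. join E+N (d=6, Q=-135) ⇒ EN; edges |E|=39/2, |N|=-27/2
  updated: d(EN,M)=18, d(EN,R)=26, d(EN,S)=35/2
2. join EN+S (d=35/2, Q=-88) ⇒ ENS; edges |EN|=35/4, |S|=35/4
  updated: d(ENS,M)=47/4, d(ENS,R)=59/4
3. join ENS+M (d=47/4, Q=-91/2) ⇒ EMNS; edges |ENS|=15/4, |M|=8
  updated: d(EMNS,R)=11
4. join EMNS+R (d=11) ⇒ EMNRS; edges |EMNS|=11/2, |R|=11/2
final tree: ((((E:39/2,N:-27/2):35/4,S:35/4):15/4,M:8):11/2,R:11/2)
total length: 185/4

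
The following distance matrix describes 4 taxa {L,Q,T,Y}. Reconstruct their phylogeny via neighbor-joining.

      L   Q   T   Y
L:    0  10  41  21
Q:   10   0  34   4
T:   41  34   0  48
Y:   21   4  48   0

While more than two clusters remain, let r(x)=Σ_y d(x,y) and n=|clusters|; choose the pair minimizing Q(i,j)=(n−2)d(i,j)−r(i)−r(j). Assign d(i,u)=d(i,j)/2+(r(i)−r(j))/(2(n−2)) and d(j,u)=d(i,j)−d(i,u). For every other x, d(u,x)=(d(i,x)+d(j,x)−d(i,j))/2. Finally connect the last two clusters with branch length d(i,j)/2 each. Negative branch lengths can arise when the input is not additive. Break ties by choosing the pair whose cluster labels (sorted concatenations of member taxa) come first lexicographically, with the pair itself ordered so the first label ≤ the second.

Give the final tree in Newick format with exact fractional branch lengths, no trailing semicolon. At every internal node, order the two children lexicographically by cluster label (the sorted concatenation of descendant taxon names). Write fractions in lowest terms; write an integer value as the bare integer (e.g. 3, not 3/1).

(((L:31/4,T:133/4):23/4,Q:-17/4):33/8,Y:33/8)

iteration 1: select L,T (d=41, Q=-113); attach at lengths (31/4, 133/4); label the merged cluster LT
  updated: d(LT,Q)=3/2, d(LT,Y)=14
iteration 2: select LT,Q (d=3/2, Q=-39/2); attach at lengths (23/4, -17/4); label the merged cluster LQT
  updated: d(LQT,Y)=33/4
iteration 3: select LQT,Y (d=33/4); attach at lengths (33/8, 33/8); label the merged cluster LQTY
final tree: (((L:31/4,T:133/4):23/4,Q:-17/4):33/8,Y:33/8)
total length: 203/4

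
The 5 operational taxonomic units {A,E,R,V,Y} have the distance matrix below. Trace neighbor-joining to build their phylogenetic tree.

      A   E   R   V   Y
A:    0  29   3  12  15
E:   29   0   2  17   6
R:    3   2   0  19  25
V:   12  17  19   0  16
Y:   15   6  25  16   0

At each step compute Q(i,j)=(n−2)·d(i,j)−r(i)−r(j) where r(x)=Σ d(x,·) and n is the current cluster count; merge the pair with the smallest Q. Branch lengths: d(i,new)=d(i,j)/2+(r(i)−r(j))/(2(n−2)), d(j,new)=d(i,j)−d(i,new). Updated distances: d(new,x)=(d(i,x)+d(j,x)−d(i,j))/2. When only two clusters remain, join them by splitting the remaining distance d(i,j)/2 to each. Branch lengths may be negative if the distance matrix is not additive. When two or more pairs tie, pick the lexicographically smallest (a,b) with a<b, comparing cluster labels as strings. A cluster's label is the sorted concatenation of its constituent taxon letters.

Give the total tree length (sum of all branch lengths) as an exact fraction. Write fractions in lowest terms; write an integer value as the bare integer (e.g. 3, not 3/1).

235/8

step 1: merge (A,R) at d=3, Q=-99; branch lengths A→19/6, R→-1/6; new cluster AR
  updated: d(AR,E)=14, d(AR,V)=14, d(AR,Y)=37/2
step 2: merge (AR,V) at d=14, Q=-131/2; branch lengths AR→55/8, V→57/8; new cluster ARV
  updated: d(ARV,E)=17/2, d(ARV,Y)=41/4
step 3: merge (ARV,E) at d=17/2, Q=-99/4; branch lengths ARV→51/8, E→17/8; new cluster AERV
  updated: d(AERV,Y)=31/8
step 4: merge (AERV,Y) at d=31/8; branch lengths AERV→31/16, Y→31/16; new cluster AERVY
final tree: ((((A:19/6,R:-1/6):55/8,V:57/8):51/8,E:17/8):31/16,Y:31/16)
total length: 235/8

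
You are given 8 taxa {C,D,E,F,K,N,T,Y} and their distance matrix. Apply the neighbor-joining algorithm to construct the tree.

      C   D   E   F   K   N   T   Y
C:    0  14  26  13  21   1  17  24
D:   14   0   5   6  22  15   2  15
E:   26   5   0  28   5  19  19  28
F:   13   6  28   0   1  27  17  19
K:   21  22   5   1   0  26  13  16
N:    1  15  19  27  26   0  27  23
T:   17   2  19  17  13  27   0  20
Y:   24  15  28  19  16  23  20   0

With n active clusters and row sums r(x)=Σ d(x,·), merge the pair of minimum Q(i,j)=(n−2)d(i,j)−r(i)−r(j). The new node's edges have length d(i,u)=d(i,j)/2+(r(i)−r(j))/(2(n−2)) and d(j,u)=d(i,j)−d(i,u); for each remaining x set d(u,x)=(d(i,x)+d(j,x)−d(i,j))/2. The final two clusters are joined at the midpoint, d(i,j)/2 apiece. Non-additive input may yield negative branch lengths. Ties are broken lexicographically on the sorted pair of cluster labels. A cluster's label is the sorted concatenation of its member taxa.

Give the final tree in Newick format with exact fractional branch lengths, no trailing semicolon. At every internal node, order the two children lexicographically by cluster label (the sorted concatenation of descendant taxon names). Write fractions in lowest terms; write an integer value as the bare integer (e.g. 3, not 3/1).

((((C:-4/3,N:7/3):383/32,((D:-41/16,E:121/16):59/24,T:133/24):81/32):45/32,(F:31/20,K:-11/20):205/32):339/64,Y:339/64)

1. join C+N (d=1, Q=-248) ⇒ CN; edges |C|=-4/3, |N|=7/3
  updated: d(CN,D)=14, d(CN,E)=22, d(CN,F)=39/2, d(CN,K)=23, d(CN,T)=43/2, d(CN,Y)=23
2. join F+K (d=1, Q=-331/2) ⇒ FK; edges |F|=31/20, |K|=-11/20
  updated: d(CN,FK)=83/4, d(D,FK)=27/2, d(E,FK)=16, d(FK,T)=29/2, d(FK,Y)=17
3. join D+E (d=5, Q=-239/2) ⇒ DE; edges |D|=-41/16, |E|=121/16
  updated: d(CN,DE)=31/2, d(DE,FK)=49/4, d(DE,T)=8, d(DE,Y)=19
4. join DE+T (d=8, Q=-379/4) ⇒ DET; edges |DE|=59/24, |T|=133/24
  updated: d(CN,DET)=29/2, d(DET,FK)=75/8, d(DET,Y)=31/2
5. join CN+DET (d=29/2, Q=-549/8) ⇒ CDENT; edges |CN|=383/32, |DET|=81/32
  updated: d(CDENT,FK)=125/16, d(CDENT,Y)=12
6. join CDENT+FK (d=125/16, Q=-589/16) ⇒ CDEFKNT; edges |CDENT|=45/32, |FK|=205/32
  updated: d(CDEFKNT,Y)=339/32
7. join CDEFKNT+Y (d=339/32) ⇒ CDEFKNTY; edges |CDEFKNT|=339/64, |Y|=339/64
final tree: ((((C:-4/3,N:7/3):383/32,((D:-41/16,E:121/16):59/24,T:133/24):81/32):45/32,(F:31/20,K:-11/20):205/32):339/64,Y:339/64)
total length: 1533/32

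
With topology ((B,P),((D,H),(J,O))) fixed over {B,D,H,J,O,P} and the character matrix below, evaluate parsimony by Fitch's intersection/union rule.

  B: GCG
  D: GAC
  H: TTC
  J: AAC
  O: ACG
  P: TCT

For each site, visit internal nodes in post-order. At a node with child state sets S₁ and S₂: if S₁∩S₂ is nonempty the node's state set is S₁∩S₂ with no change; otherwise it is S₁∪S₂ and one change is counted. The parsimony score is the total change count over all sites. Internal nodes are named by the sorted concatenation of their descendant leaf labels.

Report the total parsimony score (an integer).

[col 0] BP: children B:{G}, P:{T} ∪→ {G,T}; cost 1
[col 0] DH: children D:{G}, H:{T} ∪→ {G,T}; cost 1
[col 0] JO: children J:{A}, O:{A} ∩→ {A}; cost 0
[col 0] DHJO: children DH:{G,T}, JO:{A} ∪→ {A,G,T}; cost 1
[col 0] BDHJOP: children BP:{G,T}, DHJO:{A,G,T} ∩→ {G,T}; cost 0
[col 1] BP: children B:{C}, P:{C} ∩→ {C}; cost 0
[col 1] DH: children D:{A}, H:{T} ∪→ {A,T}; cost 1
[col 1] JO: children J:{A}, O:{C} ∪→ {A,C}; cost 1
[col 1] DHJO: children DH:{A,T}, JO:{A,C} ∩→ {A}; cost 0
[col 1] BDHJOP: children BP:{C}, DHJO:{A} ∪→ {A,C}; cost 1
[col 2] BP: children B:{G}, P:{T} ∪→ {G,T}; cost 1
[col 2] DH: children D:{C}, H:{C} ∩→ {C}; cost 0
[col 2] JO: children J:{C}, O:{G} ∪→ {C,G}; cost 1
[col 2] DHJO: children DH:{C}, JO:{C,G} ∩→ {C}; cost 0
[col 2] BDHJOP: children BP:{G,T}, DHJO:{C} ∪→ {C,G,T}; cost 1
per-site changes: [3, 3, 3]; total = 9

9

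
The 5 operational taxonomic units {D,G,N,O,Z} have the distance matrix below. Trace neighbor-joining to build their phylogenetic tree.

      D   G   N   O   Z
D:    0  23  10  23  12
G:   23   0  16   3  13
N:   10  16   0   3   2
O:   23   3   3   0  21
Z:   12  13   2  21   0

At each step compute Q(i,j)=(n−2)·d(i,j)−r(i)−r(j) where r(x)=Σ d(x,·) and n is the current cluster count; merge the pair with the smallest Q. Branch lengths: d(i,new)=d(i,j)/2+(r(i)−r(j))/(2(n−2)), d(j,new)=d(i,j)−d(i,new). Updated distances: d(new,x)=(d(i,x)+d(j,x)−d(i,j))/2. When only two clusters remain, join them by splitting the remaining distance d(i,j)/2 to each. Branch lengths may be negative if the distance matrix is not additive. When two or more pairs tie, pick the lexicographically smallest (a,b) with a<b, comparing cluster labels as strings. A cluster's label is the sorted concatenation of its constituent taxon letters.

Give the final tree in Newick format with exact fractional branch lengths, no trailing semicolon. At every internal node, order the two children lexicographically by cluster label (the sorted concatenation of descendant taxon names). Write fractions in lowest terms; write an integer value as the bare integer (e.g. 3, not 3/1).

(((D:19/2,Z:5/2):9/4,(G:7/3,O:2/3):41/4):-9/8,N:-9/8)

step 1: merge (G,O) at d=3, Q=-96; branch lengths G→7/3, O→2/3; new cluster GO
  updated: d(D,GO)=43/2, d(GO,N)=8, d(GO,Z)=31/2
step 2: merge (D,Z) at d=12, Q=-49; branch lengths D→19/2, Z→5/2; new cluster DZ
  updated: d(DZ,GO)=25/2, d(DZ,N)=0
step 3: merge (DZ,GO) at d=25/2, Q=-41/2; branch lengths DZ→9/4, GO→41/4; new cluster DGOZ
  updated: d(DGOZ,N)=-9/4
step 4: merge (DGOZ,N) at d=-9/4; branch lengths DGOZ→-9/8, N→-9/8; new cluster DGNOZ
final tree: (((D:19/2,Z:5/2):9/4,(G:7/3,O:2/3):41/4):-9/8,N:-9/8)
total length: 101/4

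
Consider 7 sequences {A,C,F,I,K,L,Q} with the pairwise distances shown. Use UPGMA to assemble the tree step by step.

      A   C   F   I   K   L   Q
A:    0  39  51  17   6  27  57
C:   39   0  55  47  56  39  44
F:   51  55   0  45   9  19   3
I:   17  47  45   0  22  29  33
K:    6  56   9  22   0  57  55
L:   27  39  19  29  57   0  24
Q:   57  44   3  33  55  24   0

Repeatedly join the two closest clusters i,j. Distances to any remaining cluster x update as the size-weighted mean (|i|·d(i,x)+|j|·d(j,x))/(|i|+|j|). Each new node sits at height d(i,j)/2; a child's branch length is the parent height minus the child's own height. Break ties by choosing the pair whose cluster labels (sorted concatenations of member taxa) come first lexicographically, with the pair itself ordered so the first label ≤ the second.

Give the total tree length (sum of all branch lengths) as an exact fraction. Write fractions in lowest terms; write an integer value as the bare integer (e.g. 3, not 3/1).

1. join F+Q (d=3) ⇒ FQ; edges |F|=3/2, |Q|=3/2
  updated: d(A,FQ)=54, d(C,FQ)=99/2, d(FQ,I)=39, d(FQ,K)=32, d(FQ,L)=43/2
2. join A+K (d=6) ⇒ AK; edges |A|=3, |K|=3
  updated: d(AK,C)=95/2, d(AK,FQ)=43, d(AK,I)=39/2, d(AK,L)=42
3. join AK+I (d=39/2) ⇒ AIK; edges |AK|=27/4, |I|=39/4
  updated: d(AIK,C)=142/3, d(AIK,FQ)=125/3, d(AIK,L)=113/3
4. join FQ+L (d=43/2) ⇒ FLQ; edges |FQ|=37/4, |L|=43/4
  updated: d(AIK,FLQ)=121/3, d(C,FLQ)=46
5. join AIK+FLQ (d=121/3) ⇒ AFIKLQ; edges |AIK|=125/12, |FLQ|=113/12
  updated: d(AFIKLQ,C)=140/3
6. join AFIKLQ+C (d=140/3) ⇒ ACFIKLQ; edges |AFIKLQ|=19/6, |C|=70/3
final tree: ((((A:3,K:3):27/4,I:39/4):125/12,((F:3/2,Q:3/2):37/4,L:43/4):113/12):19/6,C:70/3)
total length: 551/6

551/6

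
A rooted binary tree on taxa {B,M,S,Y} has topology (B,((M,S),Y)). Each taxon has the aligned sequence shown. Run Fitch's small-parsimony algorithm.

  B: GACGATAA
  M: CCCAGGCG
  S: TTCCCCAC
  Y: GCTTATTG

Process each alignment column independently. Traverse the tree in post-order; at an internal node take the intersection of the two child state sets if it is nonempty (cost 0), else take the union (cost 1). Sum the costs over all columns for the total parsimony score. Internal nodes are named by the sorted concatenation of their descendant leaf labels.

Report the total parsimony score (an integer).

[col 0] MS: children M:{C}, S:{T} ∪→ {C,T}; cost 1
[col 0] MSY: children MS:{C,T}, Y:{G} ∪→ {C,G,T}; cost 1
[col 0] BMSY: children B:{G}, MSY:{C,G,T} ∩→ {G}; cost 0
[col 1] MS: children M:{C}, S:{T} ∪→ {C,T}; cost 1
[col 1] MSY: children MS:{C,T}, Y:{C} ∩→ {C}; cost 0
[col 1] BMSY: children B:{A}, MSY:{C} ∪→ {A,C}; cost 1
[col 2] MS: children M:{C}, S:{C} ∩→ {C}; cost 0
[col 2] MSY: children MS:{C}, Y:{T} ∪→ {C,T}; cost 1
[col 2] BMSY: children B:{C}, MSY:{C,T} ∩→ {C}; cost 0
[col 3] MS: children M:{A}, S:{C} ∪→ {A,C}; cost 1
[col 3] MSY: children MS:{A,C}, Y:{T} ∪→ {A,C,T}; cost 1
[col 3] BMSY: children B:{G}, MSY:{A,C,T} ∪→ {A,C,G,T}; cost 1
[col 4] MS: children M:{G}, S:{C} ∪→ {C,G}; cost 1
[col 4] MSY: children MS:{C,G}, Y:{A} ∪→ {A,C,G}; cost 1
[col 4] BMSY: children B:{A}, MSY:{A,C,G} ∩→ {A}; cost 0
[col 5] MS: children M:{G}, S:{C} ∪→ {C,G}; cost 1
[col 5] MSY: children MS:{C,G}, Y:{T} ∪→ {C,G,T}; cost 1
[col 5] BMSY: children B:{T}, MSY:{C,G,T} ∩→ {T}; cost 0
[col 6] MS: children M:{C}, S:{A} ∪→ {A,C}; cost 1
[col 6] MSY: children MS:{A,C}, Y:{T} ∪→ {A,C,T}; cost 1
[col 6] BMSY: children B:{A}, MSY:{A,C,T} ∩→ {A}; cost 0
[col 7] MS: children M:{G}, S:{C} ∪→ {C,G}; cost 1
[col 7] MSY: children MS:{C,G}, Y:{G} ∩→ {G}; cost 0
[col 7] BMSY: children B:{A}, MSY:{G} ∪→ {A,G}; cost 1
per-site changes: [2, 2, 1, 3, 2, 2, 2, 2]; total = 16

16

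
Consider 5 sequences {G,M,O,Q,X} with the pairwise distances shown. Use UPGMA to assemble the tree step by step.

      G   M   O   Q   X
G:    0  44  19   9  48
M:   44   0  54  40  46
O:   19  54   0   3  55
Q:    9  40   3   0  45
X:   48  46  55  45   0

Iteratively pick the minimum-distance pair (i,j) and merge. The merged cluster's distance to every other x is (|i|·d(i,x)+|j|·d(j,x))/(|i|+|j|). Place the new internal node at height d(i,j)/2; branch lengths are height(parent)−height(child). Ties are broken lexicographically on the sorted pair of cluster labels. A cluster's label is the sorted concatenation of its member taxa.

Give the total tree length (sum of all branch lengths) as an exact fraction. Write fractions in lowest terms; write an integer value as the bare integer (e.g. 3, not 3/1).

iteration 1: select O,Q (d=3); attach at lengths (3/2, 3/2); label the merged cluster OQ
  updated: d(G,OQ)=14, d(M,OQ)=47, d(OQ,X)=50
iteration 2: select G,OQ (d=14); attach at lengths (7, 11/2); label the merged cluster GOQ
  updated: d(GOQ,M)=46, d(GOQ,X)=148/3
iteration 3: select GOQ,M (d=46); attach at lengths (16, 23); label the merged cluster GMOQ
  updated: d(GMOQ,X)=97/2
iteration 4: select GMOQ,X (d=97/2); attach at lengths (5/4, 97/4); label the merged cluster GMOQX
final tree: (((G:7,(O:3/2,Q:3/2):11/2):16,M:23):5/4,X:97/4)
total length: 80

80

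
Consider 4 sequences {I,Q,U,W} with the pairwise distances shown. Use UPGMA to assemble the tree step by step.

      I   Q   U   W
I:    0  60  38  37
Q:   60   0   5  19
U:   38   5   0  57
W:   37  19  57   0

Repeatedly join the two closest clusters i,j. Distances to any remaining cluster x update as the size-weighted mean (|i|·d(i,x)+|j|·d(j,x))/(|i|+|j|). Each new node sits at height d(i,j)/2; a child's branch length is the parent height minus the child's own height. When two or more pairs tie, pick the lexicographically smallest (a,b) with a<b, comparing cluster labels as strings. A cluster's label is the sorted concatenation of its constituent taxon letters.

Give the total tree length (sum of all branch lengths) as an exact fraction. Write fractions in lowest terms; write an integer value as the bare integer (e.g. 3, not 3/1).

129/2

1. join Q+U (d=5) ⇒ QU; edges |Q|=5/2, |U|=5/2
  updated: d(I,QU)=49, d(QU,W)=38
2. join I+W (d=37) ⇒ IW; edges |I|=37/2, |W|=37/2
  updated: d(IW,QU)=87/2
3. join IW+QU (d=87/2) ⇒ IQUW; edges |IW|=13/4, |QU|=77/4
final tree: ((I:37/2,W:37/2):13/4,(Q:5/2,U:5/2):77/4)
total length: 129/2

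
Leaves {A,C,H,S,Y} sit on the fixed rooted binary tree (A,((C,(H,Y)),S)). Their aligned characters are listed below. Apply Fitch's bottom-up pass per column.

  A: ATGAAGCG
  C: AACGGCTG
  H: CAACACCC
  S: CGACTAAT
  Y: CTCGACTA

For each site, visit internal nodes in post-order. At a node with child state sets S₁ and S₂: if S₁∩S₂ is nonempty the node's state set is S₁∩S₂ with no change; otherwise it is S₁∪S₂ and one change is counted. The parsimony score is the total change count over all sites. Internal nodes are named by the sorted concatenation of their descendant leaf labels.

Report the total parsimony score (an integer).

HY@0: {C} ∩ {C} = {C} (intersection, +0)
CHY@0: {A} ∪ {C} = {A,C} (union, +1)
CHSY@0: {A,C} ∩ {C} = {C} (intersection, +0)
ACHSY@0: {A} ∪ {C} = {A,C} (union, +1)
HY@1: {A} ∪ {T} = {A,T} (union, +1)
CHY@1: {A} ∩ {A,T} = {A} (intersection, +0)
CHSY@1: {A} ∪ {G} = {A,G} (union, +1)
ACHSY@1: {T} ∪ {A,G} = {A,G,T} (union, +1)
HY@2: {A} ∪ {C} = {A,C} (union, +1)
CHY@2: {C} ∩ {A,C} = {C} (intersection, +0)
CHSY@2: {C} ∪ {A} = {A,C} (union, +1)
ACHSY@2: {G} ∪ {A,C} = {A,C,G} (union, +1)
HY@3: {C} ∪ {G} = {C,G} (union, +1)
CHY@3: {G} ∩ {C,G} = {G} (intersection, +0)
CHSY@3: {G} ∪ {C} = {C,G} (union, +1)
ACHSY@3: {A} ∪ {C,G} = {A,C,G} (union, +1)
HY@4: {A} ∩ {A} = {A} (intersection, +0)
CHY@4: {G} ∪ {A} = {A,G} (union, +1)
CHSY@4: {A,G} ∪ {T} = {A,G,T} (union, +1)
ACHSY@4: {A} ∩ {A,G,T} = {A} (intersection, +0)
HY@5: {C} ∩ {C} = {C} (intersection, +0)
CHY@5: {C} ∩ {C} = {C} (intersection, +0)
CHSY@5: {C} ∪ {A} = {A,C} (union, +1)
ACHSY@5: {G} ∪ {A,C} = {A,C,G} (union, +1)
HY@6: {C} ∪ {T} = {C,T} (union, +1)
CHY@6: {T} ∩ {C,T} = {T} (intersection, +0)
CHSY@6: {T} ∪ {A} = {A,T} (union, +1)
ACHSY@6: {C} ∪ {A,T} = {A,C,T} (union, +1)
HY@7: {C} ∪ {A} = {A,C} (union, +1)
CHY@7: {G} ∪ {A,C} = {A,C,G} (union, +1)
CHSY@7: {A,C,G} ∪ {T} = {A,C,G,T} (union, +1)
ACHSY@7: {G} ∩ {A,C,G,T} = {G} (intersection, +0)
per-site changes: [2, 3, 3, 3, 2, 2, 3, 3]; total = 21

21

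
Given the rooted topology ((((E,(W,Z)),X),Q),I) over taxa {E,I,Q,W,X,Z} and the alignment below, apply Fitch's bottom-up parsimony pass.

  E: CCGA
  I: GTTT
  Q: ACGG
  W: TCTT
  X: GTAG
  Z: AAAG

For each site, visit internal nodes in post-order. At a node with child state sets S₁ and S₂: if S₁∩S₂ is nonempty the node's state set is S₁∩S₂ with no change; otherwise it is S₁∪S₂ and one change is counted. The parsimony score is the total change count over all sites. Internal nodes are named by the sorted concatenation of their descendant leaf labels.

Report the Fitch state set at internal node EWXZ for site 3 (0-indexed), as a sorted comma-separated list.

[col 0] WZ: children W:{T}, Z:{A} ∪→ {A,T}; cost 1
[col 0] EWZ: children E:{C}, WZ:{A,T} ∪→ {A,C,T}; cost 1
[col 0] EWXZ: children EWZ:{A,C,T}, X:{G} ∪→ {A,C,G,T}; cost 1
[col 0] EQWXZ: children EWXZ:{A,C,G,T}, Q:{A} ∩→ {A}; cost 0
[col 0] EIQWXZ: children EQWXZ:{A}, I:{G} ∪→ {A,G}; cost 1
[col 1] WZ: children W:{C}, Z:{A} ∪→ {A,C}; cost 1
[col 1] EWZ: children E:{C}, WZ:{A,C} ∩→ {C}; cost 0
[col 1] EWXZ: children EWZ:{C}, X:{T} ∪→ {C,T}; cost 1
[col 1] EQWXZ: children EWXZ:{C,T}, Q:{C} ∩→ {C}; cost 0
[col 1] EIQWXZ: children EQWXZ:{C}, I:{T} ∪→ {C,T}; cost 1
[col 2] WZ: children W:{T}, Z:{A} ∪→ {A,T}; cost 1
[col 2] EWZ: children E:{G}, WZ:{A,T} ∪→ {A,G,T}; cost 1
[col 2] EWXZ: children EWZ:{A,G,T}, X:{A} ∩→ {A}; cost 0
[col 2] EQWXZ: children EWXZ:{A}, Q:{G} ∪→ {A,G}; cost 1
[col 2] EIQWXZ: children EQWXZ:{A,G}, I:{T} ∪→ {A,G,T}; cost 1
[col 3] WZ: children W:{T}, Z:{G} ∪→ {G,T}; cost 1
[col 3] EWZ: children E:{A}, WZ:{G,T} ∪→ {A,G,T}; cost 1
[col 3] EWXZ: children EWZ:{A,G,T}, X:{G} ∩→ {G}; cost 0
[col 3] EQWXZ: children EWXZ:{G}, Q:{G} ∩→ {G}; cost 0
[col 3] EIQWXZ: children EQWXZ:{G}, I:{T} ∪→ {G,T}; cost 1
per-site changes: [4, 3, 4, 3]; total = 14

G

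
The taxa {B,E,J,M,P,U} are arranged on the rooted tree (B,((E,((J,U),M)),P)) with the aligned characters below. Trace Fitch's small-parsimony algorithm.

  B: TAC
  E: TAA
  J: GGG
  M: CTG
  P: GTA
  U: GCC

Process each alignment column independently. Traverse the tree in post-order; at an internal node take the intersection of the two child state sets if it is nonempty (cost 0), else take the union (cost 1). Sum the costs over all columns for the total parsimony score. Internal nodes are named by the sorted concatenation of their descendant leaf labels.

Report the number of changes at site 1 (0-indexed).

4

site 0, node JU: J={G} ∩ U={G} → {G} (+0)
site 0, node JMU: JU={G} ∪ M={C} → {C,G} (+1)
site 0, node EJMU: E={T} ∪ JMU={C,G} → {C,G,T} (+1)
site 0, node EJMPU: EJMU={C,G,T} ∩ P={G} → {G} (+0)
site 0, node BEJMPU: B={T} ∪ EJMPU={G} → {G,T} (+1)
site 1, node JU: J={G} ∪ U={C} → {C,G} (+1)
site 1, node JMU: JU={C,G} ∪ M={T} → {C,G,T} (+1)
site 1, node EJMU: E={A} ∪ JMU={C,G,T} → {A,C,G,T} (+1)
site 1, node EJMPU: EJMU={A,C,G,T} ∩ P={T} → {T} (+0)
site 1, node BEJMPU: B={A} ∪ EJMPU={T} → {A,T} (+1)
site 2, node JU: J={G} ∪ U={C} → {C,G} (+1)
site 2, node JMU: JU={C,G} ∩ M={G} → {G} (+0)
site 2, node EJMU: E={A} ∪ JMU={G} → {A,G} (+1)
site 2, node EJMPU: EJMU={A,G} ∩ P={A} → {A} (+0)
site 2, node BEJMPU: B={C} ∪ EJMPU={A} → {A,C} (+1)
per-site changes: [3, 4, 3]; total = 10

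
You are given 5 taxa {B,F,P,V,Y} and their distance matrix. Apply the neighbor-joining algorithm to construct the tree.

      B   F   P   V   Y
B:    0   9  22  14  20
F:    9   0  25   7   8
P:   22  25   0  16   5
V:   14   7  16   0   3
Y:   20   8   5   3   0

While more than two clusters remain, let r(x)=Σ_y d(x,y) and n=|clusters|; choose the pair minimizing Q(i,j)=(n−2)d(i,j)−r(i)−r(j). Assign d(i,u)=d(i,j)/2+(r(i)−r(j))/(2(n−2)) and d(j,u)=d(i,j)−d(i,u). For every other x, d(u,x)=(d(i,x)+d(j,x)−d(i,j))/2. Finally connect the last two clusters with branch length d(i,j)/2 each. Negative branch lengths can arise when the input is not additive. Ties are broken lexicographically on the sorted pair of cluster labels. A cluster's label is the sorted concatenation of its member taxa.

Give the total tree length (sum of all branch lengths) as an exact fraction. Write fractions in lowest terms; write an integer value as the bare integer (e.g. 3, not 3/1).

1. join P+Y (d=5, Q=-89) ⇒ PY; edges |P|=47/6, |Y|=-17/6
  updated: d(B,PY)=37/2, d(F,PY)=14, d(PY,V)=7
2. join B+F (d=9, Q=-107/2) ⇒ BF; edges |B|=59/8, |F|=13/8
  updated: d(BF,PY)=47/4, d(BF,V)=6
3. join BF+PY (d=47/4, Q=-99/4) ⇒ BFPY; edges |BF|=43/8, |PY|=51/8
  updated: d(BFPY,V)=5/8
4. join BFPY+V (d=5/8) ⇒ BFPVY; edges |BFPY|=5/16, |V|=5/16
final tree: (((B:59/8,F:13/8):43/8,(P:47/6,Y:-17/6):51/8):5/16,V:5/16)
total length: 211/8

211/8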